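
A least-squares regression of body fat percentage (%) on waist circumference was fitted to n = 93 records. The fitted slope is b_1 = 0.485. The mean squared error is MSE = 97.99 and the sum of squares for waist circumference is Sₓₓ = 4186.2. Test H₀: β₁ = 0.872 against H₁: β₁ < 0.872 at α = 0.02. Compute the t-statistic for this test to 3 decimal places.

t = -2.529

SE(b_1) = √(MSE/Sₓₓ) = √(97.99/4186.2) = 0.152996.
t = (0.485 − 0.872) / 0.152996 = -2.529.
df = n − 2 = 91.
One-sided p ≈ 0.0066, which is < 0.02, so reject H₀.
There is evidence that the true slope on waist circumference is below 0.872 % per unit.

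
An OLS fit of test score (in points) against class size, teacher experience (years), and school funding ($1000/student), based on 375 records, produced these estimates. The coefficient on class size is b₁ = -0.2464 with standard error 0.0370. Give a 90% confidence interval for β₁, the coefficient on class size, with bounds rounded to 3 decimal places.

df = n − k − 1 = 375 − 3 − 1 = 371.
t* = t_{0.05, 371} = 1.648971.
Margin = t* × SE = 1.648971 × 0.0370 = 0.06101.
CI: -0.2464 ± 0.06101 → (-0.307, -0.185).
With 90% confidence, each one-unit increase in class size is associated with a change of between -0.307 and -0.185 points in test score, holding the other predictors fixed.

(-0.307, -0.185)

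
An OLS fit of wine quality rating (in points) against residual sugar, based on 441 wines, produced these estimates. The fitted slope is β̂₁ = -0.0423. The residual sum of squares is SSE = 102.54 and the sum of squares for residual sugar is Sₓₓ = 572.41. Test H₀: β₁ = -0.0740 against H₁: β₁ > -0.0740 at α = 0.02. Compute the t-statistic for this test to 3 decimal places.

MSE = SSE/(n − 2) = 102.54/439 = 0.233576.
SE(β̂₁) = √(MSE/Sₓₓ) = √(0.233576/572.41) = 0.0202004.
t = (-0.0423 − (-0.0740)) / 0.0202004 = 1.569.
df = n − 2 = 439.
One-sided p ≈ 0.0587, which is ≥ 0.02, so fail to reject H₀.
The data do not give significant evidence that the true slope on residual sugar exceeds -0.0740 points per unit.

t = 1.569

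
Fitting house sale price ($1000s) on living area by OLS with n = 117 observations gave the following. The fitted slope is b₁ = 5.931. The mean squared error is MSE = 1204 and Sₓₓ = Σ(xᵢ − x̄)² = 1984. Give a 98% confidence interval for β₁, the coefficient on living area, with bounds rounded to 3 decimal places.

SE(b₁) = √(MSE/Sₓₓ) = √(1204/1984) = 0.779009.
df = n − 2 = 115.
t* = t_{0.01, 115} = 2.359212.
Margin = t* × SE = 2.359212 × 0.779009 = 1.83785.
CI: 5.931 ± 1.83785 → (4.093, 7.769).
With 98% confidence, each one-unit increase in living area is associated with a change of between 4.093 and 7.769 $1000s in house sale price.

(4.093, 7.769)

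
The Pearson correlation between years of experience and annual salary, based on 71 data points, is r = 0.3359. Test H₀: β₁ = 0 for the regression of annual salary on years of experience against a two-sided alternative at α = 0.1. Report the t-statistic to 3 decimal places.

t = r·√(n − 2)/√(1 − r²) = 0.3359·√69/√0.887171 = 2.962.
df = n − 2 = 69.
Two-sided p ≈ 0.0042, which is < 0.1, so reject H₀.
There is evidence of a linear association between years of experience and annual salary.

t = 2.962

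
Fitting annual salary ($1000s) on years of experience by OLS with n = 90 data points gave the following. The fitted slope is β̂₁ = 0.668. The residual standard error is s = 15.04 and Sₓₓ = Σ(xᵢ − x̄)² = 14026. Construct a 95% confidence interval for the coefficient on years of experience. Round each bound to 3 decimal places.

(0.416, 0.920)

SE(β̂₁) = s/√Sₓₓ = 15.04/√14026 = 0.126993.
df = n − 2 = 88.
t* = t_{0.025, 88} = 1.98729.
Margin = t* × SE = 1.98729 × 0.126993 = 0.25237.
CI: 0.668 ± 0.25237 → (0.416, 0.920).
With 95% confidence, each one-unit increase in years of experience is associated with a change of between 0.416 and 0.920 $1000s in annual salary.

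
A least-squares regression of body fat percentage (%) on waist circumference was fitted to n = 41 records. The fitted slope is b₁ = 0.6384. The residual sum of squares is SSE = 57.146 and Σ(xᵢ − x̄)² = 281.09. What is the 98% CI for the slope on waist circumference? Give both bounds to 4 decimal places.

(0.4633, 0.8135)

MSE = SSE/(n − 2) = 57.146/39 = 1.46528.
SE(b₁) = √(MSE/Sₓₓ) = √(1.46528/281.09) = 0.0722001.
df = n − 2 = 39.
t* = t_{0.01, 39} = 2.425841.
Margin = t* × SE = 2.425841 × 0.0722001 = 0.175146.
CI: 0.6384 ± 0.175146 → (0.4633, 0.8135).
With 98% confidence, each one-unit increase in waist circumference is associated with a change of between 0.4633 and 0.8135 % in body fat percentage.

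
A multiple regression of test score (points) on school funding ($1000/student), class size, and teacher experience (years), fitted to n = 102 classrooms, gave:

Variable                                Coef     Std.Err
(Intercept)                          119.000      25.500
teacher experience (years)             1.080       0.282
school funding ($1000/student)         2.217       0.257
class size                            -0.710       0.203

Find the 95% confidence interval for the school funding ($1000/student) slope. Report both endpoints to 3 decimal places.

(1.707, 2.727)

Read off: b = 2.217, SE = 0.257 for school funding ($1000/student).
df = n − k − 1 = 102 − 3 − 1 = 98.
t* = t_{0.025, 98} = 1.984467.
Margin = t* × SE = 1.984467 × 0.257 = 0.51001.
CI: 2.217 ± 0.51001 → (1.707, 2.727).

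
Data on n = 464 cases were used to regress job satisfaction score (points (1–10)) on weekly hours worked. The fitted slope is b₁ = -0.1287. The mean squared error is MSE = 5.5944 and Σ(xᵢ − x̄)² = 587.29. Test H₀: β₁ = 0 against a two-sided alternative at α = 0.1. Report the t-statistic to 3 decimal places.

SE(b₁) = √(MSE/Sₓₓ) = √(5.5944/587.29) = 0.0976001.
t = -0.1287 / 0.0976001 = -1.319.
df = n − 2 = 462.
Two-sided p ≈ 0.1879, which is ≥ 0.1, so fail to reject H₀.
The data do not give significant evidence of an association between weekly hours worked and job satisfaction score.

t = -1.319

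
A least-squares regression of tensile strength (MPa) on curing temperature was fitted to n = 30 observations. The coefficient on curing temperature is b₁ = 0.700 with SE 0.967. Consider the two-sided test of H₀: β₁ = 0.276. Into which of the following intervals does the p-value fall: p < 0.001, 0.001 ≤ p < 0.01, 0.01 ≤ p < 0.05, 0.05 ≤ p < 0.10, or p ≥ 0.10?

t = (0.700 − 0.276) / 0.967 = 0.438.
df = n − 2 = 30 − 2 = 28.
Two-sided p = 2·P(T_{28} > |t|) ≈ 0.6644.
So p ≥ 0.10.

p ≥ 0.10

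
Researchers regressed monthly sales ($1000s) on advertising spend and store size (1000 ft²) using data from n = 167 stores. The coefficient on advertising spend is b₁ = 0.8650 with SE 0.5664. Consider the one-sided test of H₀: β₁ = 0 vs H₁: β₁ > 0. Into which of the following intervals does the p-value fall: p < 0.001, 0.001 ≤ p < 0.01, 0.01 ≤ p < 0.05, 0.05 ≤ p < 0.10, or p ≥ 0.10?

0.05 ≤ p < 0.10

t = 0.8650 / 0.5664 = 1.527.
df = n − k − 1 = 167 − 2 − 1 = 164.
One-sided p = P(T_{164} > t) ≈ 0.0643.
So 0.05 ≤ p < 0.10.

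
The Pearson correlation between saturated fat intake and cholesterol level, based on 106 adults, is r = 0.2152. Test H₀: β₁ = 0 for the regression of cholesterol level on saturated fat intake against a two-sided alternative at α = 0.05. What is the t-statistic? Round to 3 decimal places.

t = 2.247

t = r·√(n − 2)/√(1 − r²) = 0.2152·√104/√0.953689 = 2.247.
df = n − 2 = 104.
Two-sided p ≈ 0.0267, which is < 0.05, so reject H₀.
There is evidence of a linear association between saturated fat intake and cholesterol level.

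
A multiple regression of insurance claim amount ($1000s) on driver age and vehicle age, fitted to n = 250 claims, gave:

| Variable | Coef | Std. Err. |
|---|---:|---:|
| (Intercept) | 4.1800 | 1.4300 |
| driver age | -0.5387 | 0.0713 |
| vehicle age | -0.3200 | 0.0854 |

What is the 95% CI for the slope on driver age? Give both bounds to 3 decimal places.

Read off: b = -0.5387, SE = 0.0713 for driver age.
df = n − k − 1 = 250 − 2 − 1 = 247.
t* = t_{0.025, 247} = 1.969615.
Margin = t* × SE = 1.969615 × 0.0713 = 0.14043.
CI: -0.5387 ± 0.14043 → (-0.679, -0.398).

(-0.679, -0.398)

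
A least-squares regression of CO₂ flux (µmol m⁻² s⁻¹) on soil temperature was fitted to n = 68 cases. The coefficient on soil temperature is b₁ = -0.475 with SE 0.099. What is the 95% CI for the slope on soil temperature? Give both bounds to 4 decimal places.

df = n − 2 = 68 − 2 = 66.
t* = t_{0.025, 66} = 1.996564.
Margin = t* × SE = 1.996564 × 0.099 = 0.197660.
CI: -0.475 ± 0.197660 → (-0.6727, -0.2773).
With 95% confidence, each one-unit increase in soil temperature is associated with a change of between -0.6727 and -0.2773 µmol m⁻² s⁻¹ in CO₂ flux.

(-0.6727, -0.2773)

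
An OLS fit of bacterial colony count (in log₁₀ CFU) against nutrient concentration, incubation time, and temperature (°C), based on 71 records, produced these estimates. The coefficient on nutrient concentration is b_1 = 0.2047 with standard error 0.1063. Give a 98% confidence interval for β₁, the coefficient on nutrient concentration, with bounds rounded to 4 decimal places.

df = n − k − 1 = 71 − 3 − 1 = 67.
t* = t_{0.01, 67} = 2.383302.
Margin = t* × SE = 2.383302 × 0.1063 = 0.253345.
CI: 0.2047 ± 0.253345 → (-0.0486, 0.4580).
With 98% confidence, each one-unit increase in nutrient concentration is associated with a change of between -0.0486 and 0.4580 log₁₀ CFU in bacterial colony count, holding the other predictors fixed.

(-0.0486, 0.4580)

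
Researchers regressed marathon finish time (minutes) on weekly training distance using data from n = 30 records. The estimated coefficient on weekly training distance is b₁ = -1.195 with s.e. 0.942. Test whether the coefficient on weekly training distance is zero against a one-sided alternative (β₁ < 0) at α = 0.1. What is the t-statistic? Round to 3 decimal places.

t = -1.269

H₀: β₁ = 0 vs H₁: β₁ < 0.
t = (b₁ − β₁⁰)/SE = -1.195 / 0.942 = -1.269.
df = n − 2 = 30 − 2 = 28.
One-sided p ≈ 0.1075, which is ≥ 0.1, so fail to reject H₀.
The data do not give significant evidence that the true slope on weekly training distance is negative.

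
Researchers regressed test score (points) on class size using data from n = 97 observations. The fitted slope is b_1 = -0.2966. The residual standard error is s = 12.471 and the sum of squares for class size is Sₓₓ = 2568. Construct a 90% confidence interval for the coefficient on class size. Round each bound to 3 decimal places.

(-0.705, 0.112)

SE(b_1) = s/√Sₓₓ = 12.471/√2568 = 0.246096.
df = n − 2 = 95.
t* = t_{0.05, 95} = 1.661052.
Margin = t* × SE = 1.661052 × 0.246096 = 0.40878.
CI: -0.2966 ± 0.40878 → (-0.705, 0.112).
With 90% confidence, each one-unit increase in class size is associated with a change of between -0.705 and 0.112 points in test score.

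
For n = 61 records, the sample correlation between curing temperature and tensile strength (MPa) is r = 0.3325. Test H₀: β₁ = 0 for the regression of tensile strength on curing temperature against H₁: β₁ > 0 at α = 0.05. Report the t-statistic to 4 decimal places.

t = 2.7081

t = r·√(n − 2)/√(1 − r²) = 0.3325·√59/√0.889444 = 2.7081.
df = n − 2 = 59.
One-sided p ≈ 0.0044, which is < 0.05, so reject H₀.
There is evidence of a linear association between curing temperature and tensile strength.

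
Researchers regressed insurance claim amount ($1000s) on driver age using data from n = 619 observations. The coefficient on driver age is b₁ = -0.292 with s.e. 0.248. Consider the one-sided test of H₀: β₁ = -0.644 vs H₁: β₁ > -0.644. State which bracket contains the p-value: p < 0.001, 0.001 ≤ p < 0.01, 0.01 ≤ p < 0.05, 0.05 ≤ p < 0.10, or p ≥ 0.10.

0.05 ≤ p < 0.10

t = (-0.292 − (-0.644)) / 0.248 = 1.419.
df = n − 2 = 619 − 2 = 617.
One-sided p = P(T_{617} > t) ≈ 0.0782.
So 0.05 ≤ p < 0.10.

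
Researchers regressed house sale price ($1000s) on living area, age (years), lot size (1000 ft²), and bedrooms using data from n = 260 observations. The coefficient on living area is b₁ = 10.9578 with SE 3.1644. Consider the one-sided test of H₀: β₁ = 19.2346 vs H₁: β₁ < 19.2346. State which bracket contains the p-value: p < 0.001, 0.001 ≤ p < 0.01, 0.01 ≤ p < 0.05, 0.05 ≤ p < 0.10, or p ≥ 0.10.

0.001 ≤ p < 0.01

t = (10.9578 − 19.2346) / 3.1644 = -2.616.
df = n − k − 1 = 260 − 4 − 1 = 255.
One-sided p = P(T_{255} < t) ≈ 0.0047.
So 0.001 ≤ p < 0.01.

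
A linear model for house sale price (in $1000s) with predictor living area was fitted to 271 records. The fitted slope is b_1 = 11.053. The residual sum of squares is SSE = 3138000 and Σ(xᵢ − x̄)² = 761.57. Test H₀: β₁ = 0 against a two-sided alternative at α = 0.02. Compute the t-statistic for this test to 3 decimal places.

MSE = SSE/(n − 2) = 3138000/269 = 11665.4.
SE(b_1) = √(MSE/Sₓₓ) = √(11665.4/761.57) = 3.91377.
t = 11.053 / 3.91377 = 2.824.
df = n − 2 = 269.
Two-sided p ≈ 0.0051, which is < 0.02, so reject H₀.
There is evidence that living area is associated with house sale price.

t = 2.824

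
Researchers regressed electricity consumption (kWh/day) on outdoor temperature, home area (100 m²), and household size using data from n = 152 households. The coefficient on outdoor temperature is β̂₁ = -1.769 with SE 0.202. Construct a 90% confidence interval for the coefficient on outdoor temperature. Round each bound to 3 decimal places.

df = n − k − 1 = 152 − 3 − 1 = 148.
t* = t_{0.05, 148} = 1.655215.
Margin = t* × SE = 1.655215 × 0.202 = 0.33435.
CI: -1.769 ± 0.33435 → (-2.103, -1.435).
With 90% confidence, each one-unit increase in outdoor temperature is associated with a change of between -2.103 and -1.435 kWh/day in electricity consumption, holding the other predictors fixed.

(-2.103, -1.435)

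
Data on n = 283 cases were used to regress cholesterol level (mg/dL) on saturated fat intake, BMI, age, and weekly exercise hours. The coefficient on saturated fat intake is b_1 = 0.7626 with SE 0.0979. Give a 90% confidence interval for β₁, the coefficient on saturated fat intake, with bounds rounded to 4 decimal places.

df = n − k − 1 = 283 − 4 − 1 = 278.
t* = t_{0.05, 278} = 1.650353.
Margin = t* × SE = 1.650353 × 0.0979 = 0.161570.
CI: 0.7626 ± 0.161570 → (0.6010, 0.9242).
With 90% confidence, each one-unit increase in saturated fat intake is associated with a change of between 0.6010 and 0.9242 mg/dL in cholesterol level, holding the other predictors fixed.

(0.6010, 0.9242)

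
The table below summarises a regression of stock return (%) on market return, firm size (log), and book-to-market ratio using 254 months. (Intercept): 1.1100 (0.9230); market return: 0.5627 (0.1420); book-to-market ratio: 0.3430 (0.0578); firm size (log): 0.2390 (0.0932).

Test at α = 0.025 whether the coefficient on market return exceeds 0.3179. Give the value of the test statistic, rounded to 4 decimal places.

t = 1.7239

Read off: b = 0.5627, SE = 0.1420 for market return.
H₀: β₁ = 0.3179 vs H₁: β₁ > 0.3179.
t = (0.5627 − 0.3179) / 0.1420 = 1.7239.
df = n − k − 1 = 254 − 3 − 1 = 250.
One-sided p ≈ 0.0430, which is ≥ 0.025, so fail to reject H₀.
The data do not give significant evidence that the true slope on market return exceeds 0.3179 % per unit, holding the other predictors fixed.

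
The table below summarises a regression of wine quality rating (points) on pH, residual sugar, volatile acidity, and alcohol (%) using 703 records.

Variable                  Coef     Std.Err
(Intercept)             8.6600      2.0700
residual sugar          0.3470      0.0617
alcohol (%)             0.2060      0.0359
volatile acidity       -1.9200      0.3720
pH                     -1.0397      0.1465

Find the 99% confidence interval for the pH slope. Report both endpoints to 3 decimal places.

Read off: b = -1.0397, SE = 0.1465 for pH.
df = n − k − 1 = 703 − 4 − 1 = 698.
t* = t_{0.005, 698} = 2.582891.
Margin = t* × SE = 2.582891 × 0.1465 = 0.37839.
CI: -1.0397 ± 0.37839 → (-1.418, -0.661).

(-1.418, -0.661)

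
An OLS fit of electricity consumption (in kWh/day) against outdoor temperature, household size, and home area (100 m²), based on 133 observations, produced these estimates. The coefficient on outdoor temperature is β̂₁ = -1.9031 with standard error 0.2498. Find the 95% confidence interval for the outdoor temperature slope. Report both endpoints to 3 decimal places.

(-2.397, -1.409)

df = n − k − 1 = 133 − 3 − 1 = 129.
t* = t_{0.025, 129} = 1.978524.
Margin = t* × SE = 1.978524 × 0.2498 = 0.49424.
CI: -1.9031 ± 0.49424 → (-2.397, -1.409).
With 95% confidence, each one-unit increase in outdoor temperature is associated with a change of between -2.397 and -1.409 kWh/day in electricity consumption, holding the other predictors fixed.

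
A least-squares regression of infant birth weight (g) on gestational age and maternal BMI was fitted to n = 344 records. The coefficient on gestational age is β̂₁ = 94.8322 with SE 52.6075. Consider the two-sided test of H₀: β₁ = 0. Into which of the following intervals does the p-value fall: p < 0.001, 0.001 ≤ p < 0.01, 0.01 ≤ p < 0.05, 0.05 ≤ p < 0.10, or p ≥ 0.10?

0.05 ≤ p < 0.10

t = 94.8322 / 52.6075 = 1.803.
df = n − k − 1 = 344 − 2 − 1 = 341.
Two-sided p = 2·P(T_{341} > |t|) ≈ 0.0723.
So 0.05 ≤ p < 0.10.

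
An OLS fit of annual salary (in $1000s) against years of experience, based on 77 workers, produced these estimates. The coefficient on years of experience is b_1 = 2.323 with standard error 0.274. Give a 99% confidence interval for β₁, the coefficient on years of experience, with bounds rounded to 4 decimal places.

(1.5988, 3.0472)

df = n − 2 = 77 − 2 = 75.
t* = t_{0.005, 75} = 2.642983.
Margin = t* × SE = 2.642983 × 0.274 = 0.724177.
CI: 2.323 ± 0.724177 → (1.5988, 3.0472).
With 99% confidence, each one-unit increase in years of experience is associated with a change of between 1.5988 and 3.0472 $1000s in annual salary.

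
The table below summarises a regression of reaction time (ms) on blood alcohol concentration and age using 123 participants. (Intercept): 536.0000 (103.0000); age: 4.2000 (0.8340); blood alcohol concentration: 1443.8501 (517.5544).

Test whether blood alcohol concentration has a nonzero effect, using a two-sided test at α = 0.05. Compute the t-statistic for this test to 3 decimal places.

t = 2.790

Read off: b = 1443.8501, SE = 517.5544 for blood alcohol concentration.
H₀: β₁ = 0 vs H₁: β₁ ≠ 0.
t = 1443.8501 / 517.5544 = 2.790.
df = n − k − 1 = 123 − 2 − 1 = 120.
Two-sided p ≈ 0.0061, which is < 0.05, so reject H₀.
There is evidence that blood alcohol concentration is associated with reaction time, holding the other predictors fixed.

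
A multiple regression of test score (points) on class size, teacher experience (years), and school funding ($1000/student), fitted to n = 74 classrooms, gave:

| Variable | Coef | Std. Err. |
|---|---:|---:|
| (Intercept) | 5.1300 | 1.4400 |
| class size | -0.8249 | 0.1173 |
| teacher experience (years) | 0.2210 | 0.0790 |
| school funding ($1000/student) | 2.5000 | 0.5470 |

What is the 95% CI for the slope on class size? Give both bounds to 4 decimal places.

(-1.0588, -0.5910)

Read off: b = -0.8249, SE = 0.1173 for class size.
df = n − k − 1 = 74 − 3 − 1 = 70.
t* = t_{0.025, 70} = 1.994437.
Margin = t* × SE = 1.994437 × 0.1173 = 0.233947.
CI: -0.8249 ± 0.233947 → (-1.0588, -0.5910).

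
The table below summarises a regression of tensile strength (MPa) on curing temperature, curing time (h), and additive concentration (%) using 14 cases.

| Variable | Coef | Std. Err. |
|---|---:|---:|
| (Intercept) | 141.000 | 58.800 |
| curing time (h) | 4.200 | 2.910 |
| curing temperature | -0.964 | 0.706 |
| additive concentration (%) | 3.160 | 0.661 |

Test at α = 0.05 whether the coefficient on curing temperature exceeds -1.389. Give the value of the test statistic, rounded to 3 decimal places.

t = 0.602

Read off: b = -0.964, SE = 0.706 for curing temperature.
H₀: β₁ = -1.389 vs H₁: β₁ > -1.389.
t = (-0.964 − (-1.389)) / 0.706 = 0.602.
df = n − k − 1 = 14 − 3 − 1 = 10.
One-sided p ≈ 0.2803, which is ≥ 0.05, so fail to reject H₀.
The data do not give significant evidence that the true slope on curing temperature exceeds -1.389 MPa per unit, holding the other predictors fixed.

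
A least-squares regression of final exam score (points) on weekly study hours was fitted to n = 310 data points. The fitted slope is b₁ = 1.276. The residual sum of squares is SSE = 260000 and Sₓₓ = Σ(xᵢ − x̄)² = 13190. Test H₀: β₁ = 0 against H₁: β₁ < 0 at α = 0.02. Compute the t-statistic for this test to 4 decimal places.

MSE = SSE/(n − 2) = 260000/308 = 844.156.
SE(b₁) = √(MSE/Sₓₓ) = √(844.156/13190) = 0.252982.
t = 1.276 / 0.252982 = 5.0438.
df = n − 2 = 308.
One-sided p ≈ 1.0000, which is ≥ 0.02, so fail to reject H₀.
The data do not give significant evidence that the true slope on weekly study hours is negative.

t = 5.0438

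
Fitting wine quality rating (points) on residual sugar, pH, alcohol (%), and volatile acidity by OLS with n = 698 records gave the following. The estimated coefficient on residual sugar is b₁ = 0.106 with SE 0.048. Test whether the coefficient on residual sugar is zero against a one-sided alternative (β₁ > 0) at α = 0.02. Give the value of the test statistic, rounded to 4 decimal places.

H₀: β₁ = 0 vs H₁: β₁ > 0.
t = (b₁ − β₁⁰)/SE = 0.106 / 0.048 = 2.2083.
df = n − k − 1 = 698 − 4 − 1 = 693.
One-sided p ≈ 0.0138, which is < 0.02, so reject H₀.
There is evidence that the true slope on residual sugar is positive, holding the other predictors fixed.

t = 2.2083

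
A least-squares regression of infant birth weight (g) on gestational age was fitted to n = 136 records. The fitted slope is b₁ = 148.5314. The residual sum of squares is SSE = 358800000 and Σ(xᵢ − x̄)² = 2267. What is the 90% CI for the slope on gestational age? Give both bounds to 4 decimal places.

(91.6083, 205.4545)

MSE = SSE/(n − 2) = 358800000/134 = 2.67761e+06.
SE(b₁) = √(MSE/Sₓₓ) = √(2.67761e+06/2267) = 34.3675.
df = n − 2 = 134.
t* = t_{0.05, 134} = 1.656305.
Margin = t* × SE = 1.656305 × 34.3675 = 56.923062.
CI: 148.5314 ± 56.923062 → (91.6083, 205.4545).
With 90% confidence, each one-unit increase in gestational age is associated with a change of between 91.6083 and 205.4545 g in infant birth weight.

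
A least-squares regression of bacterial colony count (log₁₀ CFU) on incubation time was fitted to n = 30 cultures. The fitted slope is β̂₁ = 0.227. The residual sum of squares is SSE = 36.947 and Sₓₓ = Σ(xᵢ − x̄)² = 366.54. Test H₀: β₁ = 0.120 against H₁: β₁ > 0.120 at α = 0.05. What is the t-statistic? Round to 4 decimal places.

t = 1.7833

MSE = SSE/(n − 2) = 36.947/28 = 1.31954.
SE(β̂₁) = √(MSE/Sₓₓ) = √(1.31954/366.54) = 0.0599998.
t = (0.227 − 0.120) / 0.0599998 = 1.7833.
df = n − 2 = 28.
One-sided p ≈ 0.0427, which is < 0.05, so reject H₀.
There is evidence that the true slope on incubation time exceeds 0.120 log₁₀ CFU per unit.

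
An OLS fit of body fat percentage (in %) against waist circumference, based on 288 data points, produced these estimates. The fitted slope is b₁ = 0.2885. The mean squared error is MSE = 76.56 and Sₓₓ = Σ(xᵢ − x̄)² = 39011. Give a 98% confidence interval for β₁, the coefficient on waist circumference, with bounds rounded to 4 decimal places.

SE(b₁) = √(MSE/Sₓₓ) = √(76.56/39011) = 0.0443004.
df = n − 2 = 286.
t* = t_{0.01, 286} = 2.339457.
Margin = t* × SE = 2.339457 × 0.0443004 = 0.103639.
CI: 0.2885 ± 0.103639 → (0.1849, 0.3921).
With 98% confidence, each one-unit increase in waist circumference is associated with a change of between 0.1849 and 0.3921 % in body fat percentage.

(0.1849, 0.3921)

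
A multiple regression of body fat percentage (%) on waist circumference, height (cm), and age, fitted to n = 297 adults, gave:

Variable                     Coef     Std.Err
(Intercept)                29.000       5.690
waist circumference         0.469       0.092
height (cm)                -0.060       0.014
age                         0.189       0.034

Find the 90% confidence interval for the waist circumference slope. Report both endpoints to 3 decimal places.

(0.317, 0.621)

Read off: b = 0.469, SE = 0.092 for waist circumference.
df = n − k − 1 = 297 − 3 − 1 = 293.
t* = t_{0.05, 293} = 1.650071.
Margin = t* × SE = 1.650071 × 0.092 = 0.15181.
CI: 0.469 ± 0.15181 → (0.317, 0.621).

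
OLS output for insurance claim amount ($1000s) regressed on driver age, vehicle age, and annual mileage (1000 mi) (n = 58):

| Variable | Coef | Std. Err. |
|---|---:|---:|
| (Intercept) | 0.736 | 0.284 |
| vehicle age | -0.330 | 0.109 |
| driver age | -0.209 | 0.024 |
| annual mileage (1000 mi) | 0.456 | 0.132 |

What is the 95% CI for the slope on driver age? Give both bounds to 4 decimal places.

Read off: b = -0.209, SE = 0.024 for driver age.
df = n − k − 1 = 58 − 3 − 1 = 54.
t* = t_{0.025, 54} = 2.004879.
Margin = t* × SE = 2.004879 × 0.024 = 0.048117.
CI: -0.209 ± 0.048117 → (-0.2571, -0.1609).

(-0.2571, -0.1609)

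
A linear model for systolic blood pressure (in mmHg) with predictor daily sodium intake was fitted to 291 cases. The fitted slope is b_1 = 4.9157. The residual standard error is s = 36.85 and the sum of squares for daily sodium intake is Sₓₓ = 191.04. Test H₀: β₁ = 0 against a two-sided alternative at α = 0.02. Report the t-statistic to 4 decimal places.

t = 1.8438

SE(b_1) = s/√Sₓₓ = 36.85/√191.04 = 2.66609.
t = 4.9157 / 2.66609 = 1.8438.
df = n − 2 = 289.
Two-sided p ≈ 0.0662, which is ≥ 0.02, so fail to reject H₀.
The data do not give significant evidence of an association between daily sodium intake and systolic blood pressure.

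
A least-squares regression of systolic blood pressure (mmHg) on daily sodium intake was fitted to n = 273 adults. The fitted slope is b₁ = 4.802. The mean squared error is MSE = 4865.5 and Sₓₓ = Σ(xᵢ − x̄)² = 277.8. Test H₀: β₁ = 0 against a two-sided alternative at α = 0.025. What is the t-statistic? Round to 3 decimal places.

t = 1.147

SE(b₁) = √(MSE/Sₓₓ) = √(4865.5/277.8) = 4.18502.
t = 4.802 / 4.18502 = 1.147.
df = n − 2 = 271.
Two-sided p ≈ 0.2522, which is ≥ 0.025, so fail to reject H₀.
The data do not give significant evidence of an association between daily sodium intake and systolic blood pressure.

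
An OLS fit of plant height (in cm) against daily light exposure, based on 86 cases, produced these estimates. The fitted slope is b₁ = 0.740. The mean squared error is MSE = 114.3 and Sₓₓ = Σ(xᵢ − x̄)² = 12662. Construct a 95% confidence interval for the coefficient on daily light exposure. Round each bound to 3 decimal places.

(0.551, 0.929)

SE(b₁) = √(MSE/Sₓₓ) = √(114.3/12662) = 0.0950106.
df = n − 2 = 84.
t* = t_{0.025, 84} = 1.98861.
Margin = t* × SE = 1.98861 × 0.0950106 = 0.18894.
CI: 0.740 ± 0.18894 → (0.551, 0.929).
With 95% confidence, each one-unit increase in daily light exposure is associated with a change of between 0.551 and 0.929 cm in plant height.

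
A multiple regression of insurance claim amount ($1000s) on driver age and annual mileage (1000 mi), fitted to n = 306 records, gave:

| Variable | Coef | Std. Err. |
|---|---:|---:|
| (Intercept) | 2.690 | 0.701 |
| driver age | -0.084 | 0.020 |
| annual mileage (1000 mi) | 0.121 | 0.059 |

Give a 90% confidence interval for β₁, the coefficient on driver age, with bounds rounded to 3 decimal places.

Read off: b = -0.084, SE = 0.020 for driver age.
df = n − k − 1 = 306 − 2 − 1 = 303.
t* = t_{0.05, 303} = 1.649898.
Margin = t* × SE = 1.649898 × 0.020 = 0.03300.
CI: -0.084 ± 0.03300 → (-0.117, -0.051).

(-0.117, -0.051)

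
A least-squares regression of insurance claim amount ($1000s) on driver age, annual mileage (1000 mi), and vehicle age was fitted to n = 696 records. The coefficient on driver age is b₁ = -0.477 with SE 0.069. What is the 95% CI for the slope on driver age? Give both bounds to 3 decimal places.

(-0.612, -0.342)

df = n − k − 1 = 696 − 3 − 1 = 692.
t* = t_{0.025, 692} = 1.963398.
Margin = t* × SE = 1.963398 × 0.069 = 0.13547.
CI: -0.477 ± 0.13547 → (-0.612, -0.342).
With 95% confidence, each one-unit increase in driver age is associated with a change of between -0.612 and -0.342 $1000s in insurance claim amount, holding the other predictors fixed.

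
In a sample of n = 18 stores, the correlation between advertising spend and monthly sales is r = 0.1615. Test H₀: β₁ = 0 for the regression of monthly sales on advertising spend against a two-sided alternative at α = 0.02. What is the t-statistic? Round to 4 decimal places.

t = 0.6546

t = r·√(n − 2)/√(1 − r²) = 0.1615·√16/√0.973918 = 0.6546.
df = n − 2 = 16.
Two-sided p ≈ 0.5220, which is ≥ 0.02, so fail to reject H₀.
The data do not give significant evidence of a linear association between advertising spend and monthly sales.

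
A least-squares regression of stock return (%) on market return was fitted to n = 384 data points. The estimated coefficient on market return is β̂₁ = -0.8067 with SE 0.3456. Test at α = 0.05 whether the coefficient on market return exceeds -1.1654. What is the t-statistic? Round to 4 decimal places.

H₀: β₁ = -1.1654 vs H₁: β₁ > -1.1654.
t = (β̂₁ − β₁⁰)/SE = (-0.8067 − (-1.1654)) / 0.3456 = 1.0379.
df = n − 2 = 384 − 2 = 382.
One-sided p ≈ 0.1500, which is ≥ 0.05, so fail to reject H₀.
The data do not give significant evidence that the true slope on market return exceeds -1.1654 % per unit.

t = 1.0379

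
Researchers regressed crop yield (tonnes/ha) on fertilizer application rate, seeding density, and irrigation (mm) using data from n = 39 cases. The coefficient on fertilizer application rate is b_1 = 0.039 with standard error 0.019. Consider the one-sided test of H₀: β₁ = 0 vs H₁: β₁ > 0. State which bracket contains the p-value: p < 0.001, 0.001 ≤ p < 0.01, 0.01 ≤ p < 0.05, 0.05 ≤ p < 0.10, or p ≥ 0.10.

0.01 ≤ p < 0.05

t = 0.039 / 0.019 = 2.053.
df = n − k − 1 = 39 − 3 − 1 = 35.
One-sided p = P(T_{35} > t) ≈ 0.0238.
So 0.01 ≤ p < 0.05.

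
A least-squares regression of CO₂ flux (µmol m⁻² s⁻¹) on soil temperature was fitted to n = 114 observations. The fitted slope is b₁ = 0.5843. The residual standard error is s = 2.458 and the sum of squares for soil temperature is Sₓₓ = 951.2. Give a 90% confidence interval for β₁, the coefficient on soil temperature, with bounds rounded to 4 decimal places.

SE(b₁) = s/√Sₓₓ = 2.458/√951.2 = 0.0796977.
df = n − 2 = 112.
t* = t_{0.05, 112} = 1.658573.
Margin = t* × SE = 1.658573 × 0.0796977 = 0.132184.
CI: 0.5843 ± 0.132184 → (0.4521, 0.7165).
With 90% confidence, each one-unit increase in soil temperature is associated with a change of between 0.4521 and 0.7165 µmol m⁻² s⁻¹ in CO₂ flux.

(0.4521, 0.7165)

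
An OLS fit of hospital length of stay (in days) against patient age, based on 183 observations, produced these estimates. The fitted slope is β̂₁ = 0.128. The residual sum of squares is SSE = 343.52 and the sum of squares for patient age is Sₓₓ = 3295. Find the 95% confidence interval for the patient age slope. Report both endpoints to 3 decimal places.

MSE = SSE/(n − 2) = 343.52/181 = 1.8979.
SE(β̂₁) = √(MSE/Sₓₓ) = √(1.8979/3295) = 0.0239999.
df = n − 2 = 181.
t* = t_{0.025, 181} = 1.973157.
Margin = t* × SE = 1.973157 × 0.0239999 = 0.04736.
CI: 0.128 ± 0.04736 → (0.081, 0.175).
With 95% confidence, each one-unit increase in patient age is associated with a change of between 0.081 and 0.175 days in hospital length of stay.

(0.081, 0.175)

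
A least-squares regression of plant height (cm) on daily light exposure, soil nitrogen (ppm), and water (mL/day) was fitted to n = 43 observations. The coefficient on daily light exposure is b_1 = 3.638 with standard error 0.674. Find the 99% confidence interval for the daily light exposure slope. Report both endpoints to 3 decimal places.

df = n − k − 1 = 43 − 3 − 1 = 39.
t* = t_{0.005, 39} = 2.707913.
Margin = t* × SE = 2.707913 × 0.674 = 1.82513.
CI: 3.638 ± 1.82513 → (1.813, 5.463).
With 99% confidence, each one-unit increase in daily light exposure is associated with a change of between 1.813 and 5.463 cm in plant height, holding the other predictors fixed.

(1.813, 5.463)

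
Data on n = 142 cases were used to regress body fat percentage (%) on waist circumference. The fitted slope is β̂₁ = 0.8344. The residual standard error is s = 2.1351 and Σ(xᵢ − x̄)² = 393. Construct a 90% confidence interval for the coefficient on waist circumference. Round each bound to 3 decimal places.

(0.656, 1.013)

SE(β̂₁) = s/√Sₓₓ = 2.1351/√393 = 0.107702.
df = n − 2 = 140.
t* = t_{0.05, 140} = 1.655811.
Margin = t* × SE = 1.655811 × 0.107702 = 0.17833.
CI: 0.8344 ± 0.17833 → (0.656, 1.013).
With 90% confidence, each one-unit increase in waist circumference is associated with a change of between 0.656 and 1.013 % in body fat percentage.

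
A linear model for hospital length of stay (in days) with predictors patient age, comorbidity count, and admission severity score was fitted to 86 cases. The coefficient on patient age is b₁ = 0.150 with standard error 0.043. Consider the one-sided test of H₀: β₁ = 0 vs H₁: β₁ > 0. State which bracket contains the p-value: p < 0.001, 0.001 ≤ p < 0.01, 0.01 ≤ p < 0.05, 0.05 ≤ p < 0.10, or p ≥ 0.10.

t = 0.150 / 0.043 = 3.488.
df = n − k − 1 = 86 − 3 − 1 = 82.
One-sided p = P(T_{82} > t) ≈ 0.0004.
So p < 0.001.

p < 0.001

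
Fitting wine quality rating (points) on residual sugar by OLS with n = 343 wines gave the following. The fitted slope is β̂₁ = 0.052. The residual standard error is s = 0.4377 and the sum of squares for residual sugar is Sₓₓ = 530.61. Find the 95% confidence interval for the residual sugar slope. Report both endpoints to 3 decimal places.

(0.015, 0.089)

SE(β̂₁) = s/√Sₓₓ = 0.4377/√530.61 = 0.0190015.
df = n − 2 = 341.
t* = t_{0.025, 341} = 1.966945.
Margin = t* × SE = 1.966945 × 0.0190015 = 0.03737.
CI: 0.052 ± 0.03737 → (0.015, 0.089).
With 95% confidence, each one-unit increase in residual sugar is associated with a change of between 0.015 and 0.089 points in wine quality rating.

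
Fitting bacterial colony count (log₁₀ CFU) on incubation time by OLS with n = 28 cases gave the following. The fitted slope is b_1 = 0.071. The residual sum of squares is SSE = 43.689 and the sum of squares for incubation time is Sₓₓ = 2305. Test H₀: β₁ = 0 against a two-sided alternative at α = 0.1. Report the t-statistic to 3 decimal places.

MSE = SSE/(n − 2) = 43.689/26 = 1.68035.
SE(b_1) = √(MSE/Sₓₓ) = √(1.68035/2305) = 0.027.
t = 0.071 / 0.027 = 2.630.
df = n − 2 = 26.
Two-sided p ≈ 0.0142, which is < 0.1, so reject H₀.
There is evidence that incubation time is associated with bacterial colony count.

t = 2.630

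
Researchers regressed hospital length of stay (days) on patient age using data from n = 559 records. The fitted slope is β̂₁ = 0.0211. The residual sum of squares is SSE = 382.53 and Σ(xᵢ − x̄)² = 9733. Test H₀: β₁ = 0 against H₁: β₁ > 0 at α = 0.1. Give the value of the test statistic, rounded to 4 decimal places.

MSE = SSE/(n − 2) = 382.53/557 = 0.686768.
SE(β̂₁) = √(MSE/Sₓₓ) = √(0.686768/9733) = 0.00840005.
t = 0.0211 / 0.00840005 = 2.5119.
df = n − 2 = 557.
One-sided p ≈ 0.0061, which is < 0.1, so reject H₀.
There is evidence that the true slope on patient age is positive.

t = 2.5119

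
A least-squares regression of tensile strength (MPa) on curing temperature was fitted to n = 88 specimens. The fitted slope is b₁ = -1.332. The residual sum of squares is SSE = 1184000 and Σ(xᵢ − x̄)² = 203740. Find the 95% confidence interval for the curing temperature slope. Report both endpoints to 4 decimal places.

MSE = SSE/(n − 2) = 1184000/86 = 13767.4.
SE(b₁) = √(MSE/Sₓₓ) = √(13767.4/203740) = 0.259949.
df = n − 2 = 86.
t* = t_{0.025, 86} = 1.987934.
Margin = t* × SE = 1.987934 × 0.259949 = 0.516762.
CI: -1.332 ± 0.516762 → (-1.8488, -0.8152).
With 95% confidence, each one-unit increase in curing temperature is associated with a change of between -1.8488 and -0.8152 MPa in tensile strength.

(-1.8488, -0.8152)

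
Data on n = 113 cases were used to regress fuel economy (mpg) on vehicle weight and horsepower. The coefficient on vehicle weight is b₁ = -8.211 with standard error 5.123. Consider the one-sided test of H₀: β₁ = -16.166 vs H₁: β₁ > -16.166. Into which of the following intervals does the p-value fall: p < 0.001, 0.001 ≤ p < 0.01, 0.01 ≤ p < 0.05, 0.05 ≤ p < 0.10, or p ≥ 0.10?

t = (-8.211 − (-16.166)) / 5.123 = 1.553.
df = n − k − 1 = 113 − 2 − 1 = 110.
One-sided p = P(T_{110} > t) ≈ 0.0617.
So 0.05 ≤ p < 0.10.

0.05 ≤ p < 0.10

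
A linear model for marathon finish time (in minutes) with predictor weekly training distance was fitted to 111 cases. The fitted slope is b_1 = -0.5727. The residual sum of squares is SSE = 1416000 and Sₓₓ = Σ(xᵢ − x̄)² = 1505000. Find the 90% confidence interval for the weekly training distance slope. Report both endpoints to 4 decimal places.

(-0.7268, -0.4186)

MSE = SSE/(n − 2) = 1416000/109 = 12990.8.
SE(b_1) = √(MSE/Sₓₓ) = √(12990.8/1505000) = 0.0929074.
df = n − 2 = 109.
t* = t_{0.05, 109} = 1.658953.
Margin = t* × SE = 1.658953 × 0.0929074 = 0.154129.
CI: -0.5727 ± 0.154129 → (-0.7268, -0.4186).
With 90% confidence, each one-unit increase in weekly training distance is associated with a change of between -0.7268 and -0.4186 minutes in marathon finish time.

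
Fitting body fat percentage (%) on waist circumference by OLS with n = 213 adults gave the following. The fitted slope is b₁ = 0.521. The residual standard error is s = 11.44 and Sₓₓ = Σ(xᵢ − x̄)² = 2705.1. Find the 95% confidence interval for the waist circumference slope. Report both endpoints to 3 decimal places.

SE(b₁) = s/√Sₓₓ = 11.44/√2705.1 = 0.219955.
df = n − 2 = 211.
t* = t_{0.025, 211} = 1.971271.
Margin = t* × SE = 1.971271 × 0.219955 = 0.43359.
CI: 0.521 ± 0.43359 → (0.087, 0.955).
With 95% confidence, each one-unit increase in waist circumference is associated with a change of between 0.087 and 0.955 % in body fat percentage.

(0.087, 0.955)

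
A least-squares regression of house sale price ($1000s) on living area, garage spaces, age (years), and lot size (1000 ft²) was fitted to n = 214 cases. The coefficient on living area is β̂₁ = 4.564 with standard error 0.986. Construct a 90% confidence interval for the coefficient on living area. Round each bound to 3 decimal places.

df = n − k − 1 = 214 − 4 − 1 = 209.
t* = t_{0.05, 209} = 1.652177.
Margin = t* × SE = 1.652177 × 0.986 = 1.62905.
CI: 4.564 ± 1.62905 → (2.935, 6.193).
With 90% confidence, each one-unit increase in living area is associated with a change of between 2.935 and 6.193 $1000s in house sale price, holding the other predictors fixed.

(2.935, 6.193)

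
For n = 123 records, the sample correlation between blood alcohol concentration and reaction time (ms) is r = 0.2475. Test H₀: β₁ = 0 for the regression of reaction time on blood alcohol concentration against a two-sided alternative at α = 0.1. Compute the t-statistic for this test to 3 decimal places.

t = 2.810

t = r·√(n − 2)/√(1 − r²) = 0.2475·√121/√0.938744 = 2.810.
df = n − 2 = 121.
Two-sided p ≈ 0.0058, which is < 0.1, so reject H₀.
There is evidence of a linear association between blood alcohol concentration and reaction time.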